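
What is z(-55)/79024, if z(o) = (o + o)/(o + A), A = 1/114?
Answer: 285/11259124 ≈ 2.5313e-5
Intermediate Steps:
A = 1/114 ≈ 0.0087719
z(o) = 2*o/(1/114 + o) (z(o) = (o + o)/(o + 1/114) = (2*o)/(1/114 + o) = 2*o/(1/114 + o))
z(-55)/79024 = (228*(-55)/(1 + 114*(-55)))/79024 = (228*(-55)/(1 - 6270))*(1/79024) = (228*(-55)/(-6269))*(1/79024) = (228*(-55)*(-1/6269))*(1/79024) = (12540/6269)*(1/79024) = 285/11259124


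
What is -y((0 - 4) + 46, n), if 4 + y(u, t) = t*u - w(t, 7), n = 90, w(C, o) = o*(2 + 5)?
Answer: -3727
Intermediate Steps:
w(C, o) = 7*o (w(C, o) = o*7 = 7*o)
y(u, t) = -53 + t*u (y(u, t) = -4 + (t*u - 7*7) = -4 + (t*u - 1*49) = -4 + (t*u - 49) = -4 + (-49 + t*u) = -53 + t*u)
-y((0 - 4) + 46, n) = -(-53 + 90*((0 - 4) + 46)) = -(-53 + 90*(-4 + 46)) = -(-53 + 90*42) = -(-53 + 3780) = -1*3727 = -3727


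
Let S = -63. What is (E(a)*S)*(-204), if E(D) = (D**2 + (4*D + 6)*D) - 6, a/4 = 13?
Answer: 177691752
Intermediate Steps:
a = 52 (a = 4*13 = 52)
E(D) = -6 + D**2 + D*(6 + 4*D) (E(D) = (D**2 + (6 + 4*D)*D) - 6 = (D**2 + D*(6 + 4*D)) - 6 = -6 + D**2 + D*(6 + 4*D))
(E(a)*S)*(-204) = ((-6 + 5*52**2 + 6*52)*(-63))*(-204) = ((-6 + 5*2704 + 312)*(-63))*(-204) = ((-6 + 13520 + 312)*(-63))*(-204) = (13826*(-63))*(-204) = -871038*(-204) = 177691752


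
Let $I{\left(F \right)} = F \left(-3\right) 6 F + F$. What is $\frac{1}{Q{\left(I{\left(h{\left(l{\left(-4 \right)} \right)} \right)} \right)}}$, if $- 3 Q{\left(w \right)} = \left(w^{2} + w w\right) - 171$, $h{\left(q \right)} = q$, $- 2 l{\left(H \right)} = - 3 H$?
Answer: $- \frac{1}{285087} \approx -3.5077 \cdot 10^{-6}$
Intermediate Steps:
$l{\left(H \right)} = \frac{3 H}{2}$ ($l{\left(H \right)} = - \frac{\left(-3\right) H}{2} = \frac{3 H}{2}$)
$I{\left(F \right)} = F - 18 F^{2}$ ($I{\left(F \right)} = - 3 F 6 F + F = - 18 F F + F = - 18 F^{2} + F = F - 18 F^{2}$)
$Q{\left(w \right)} = 57 - \frac{2 w^{2}}{3}$ ($Q{\left(w \right)} = - \frac{\left(w^{2} + w w\right) - 171}{3} = - \frac{\left(w^{2} + w^{2}\right) - 171}{3} = - \frac{2 w^{2} - 171}{3} = - \frac{-171 + 2 w^{2}}{3} = 57 - \frac{2 w^{2}}{3}$)
$\frac{1}{Q{\left(I{\left(h{\left(l{\left(-4 \right)} \right)} \right)} \right)}} = \frac{1}{57 - \frac{2 \left(\frac{3}{2} \left(-4\right) \left(1 - 18 \cdot \frac{3}{2} \left(-4\right)\right)\right)^{2}}{3}} = \frac{1}{57 - \frac{2 \left(- 6 \left(1 - -108\right)\right)^{2}}{3}} = \frac{1}{57 - \frac{2 \left(- 6 \left(1 + 108\right)\right)^{2}}{3}} = \frac{1}{57 - \frac{2 \left(\left(-6\right) 109\right)^{2}}{3}} = \frac{1}{57 - \frac{2 \left(-654\right)^{2}}{3}} = \frac{1}{57 - 285144} = \frac{1}{-285087} = - \frac{1}{285087}$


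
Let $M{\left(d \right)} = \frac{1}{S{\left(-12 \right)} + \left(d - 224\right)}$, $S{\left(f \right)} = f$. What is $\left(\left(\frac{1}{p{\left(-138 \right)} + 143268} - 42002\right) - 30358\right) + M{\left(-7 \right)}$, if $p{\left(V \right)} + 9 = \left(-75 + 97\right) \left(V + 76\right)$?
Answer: $- \frac{2495008036252}{34480485} \approx -72360.0$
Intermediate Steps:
$p{\left(V \right)} = 1663 + 22 V$ ($p{\left(V \right)} = -9 + \left(-75 + 97\right) \left(V + 76\right) = -9 + 22 \left(76 + V\right) = -9 + \left(1672 + 22 V\right) = 1663 + 22 V$)
$M{\left(d \right)} = \frac{1}{-236 + d}$ ($M{\left(d \right)} = \frac{1}{-12 + \left(d - 224\right)} = \frac{1}{-12 + \left(-224 + d\right)} = \frac{1}{-236 + d}$)
$\left(\left(\frac{1}{p{\left(-138 \right)} + 143268} - 42002\right) - 30358\right) + M{\left(-7 \right)} = \left(\left(\frac{1}{\left(1663 + 22 \left(-138\right)\right) + 143268} - 42002\right) - 30358\right) + \frac{1}{-236 - 7} = \left(\left(\frac{1}{\left(1663 - 3036\right) + 143268} - 42002\right) - 30358\right) + \frac{1}{-243} = \left(\left(\frac{1}{-1373 + 143268} - 42002\right) - 30358\right) - \frac{1}{243} = \left(\left(\frac{1}{141895} - 42002\right) - 30358\right) - \frac{1}{243} = \left(- \frac{5959873789}{141895} - 30358\right) - \frac{1}{243} = - \frac{10267522199}{141895} - \frac{1}{243} = - \frac{2495008036252}{34480485}$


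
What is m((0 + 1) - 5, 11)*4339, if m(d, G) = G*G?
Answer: 525019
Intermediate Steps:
m(d, G) = G²
m((0 + 1) - 5, 11)*4339 = 11²*4339 = 121*4339 = 525019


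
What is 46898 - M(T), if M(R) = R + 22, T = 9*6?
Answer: 46822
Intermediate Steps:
T = 54
M(R) = 22 + R
46898 - M(T) = 46898 - (22 + 54) = 46898 - 1*76 = 46898 - 76 = 46822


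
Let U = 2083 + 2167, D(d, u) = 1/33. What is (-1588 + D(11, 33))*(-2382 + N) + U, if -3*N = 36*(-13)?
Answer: 38929776/11 ≈ 3.5391e+6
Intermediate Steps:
N = 156 (N = -12*(-13) = -⅓*(-468) = 156)
D(d, u) = 1/33
U = 4250
(-1588 + D(11, 33))*(-2382 + N) + U = (-1588 + 1/33)*(-2382 + 156) + 4250 = -52403/33*(-2226) + 4250 = 38883026/11 + 4250 = 38929776/11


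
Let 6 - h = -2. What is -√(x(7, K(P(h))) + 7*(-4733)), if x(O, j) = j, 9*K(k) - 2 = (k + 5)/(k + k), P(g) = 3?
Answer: -I*√2683581/9 ≈ -182.02*I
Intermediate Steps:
h = 8 (h = 6 - 1*(-2) = 6 + 2 = 8)
K(k) = 2/9 + (5 + k)/(18*k) (K(k) = 2/9 + ((k + 5)/(k + k))/9 = 2/9 + ((5 + k)/((2*k)))/9 = 2/9 + ((5 + k)*(1/(2*k)))/9 = 2/9 + ((5 + k)/(2*k))/9 = 2/9 + (5 + k)/(18*k))
-√(x(7, K(P(h))) + 7*(-4733)) = -√((5/18)*(1 + 3)/3 + 7*(-4733)) = -√((5/18)*(⅓)*4 - 33131) = -√(10/27 - 33131) = -√(-894527/27) = -I*√2683581/9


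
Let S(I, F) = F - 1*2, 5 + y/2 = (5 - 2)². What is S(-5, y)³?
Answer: 216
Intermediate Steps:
y = 8 (y = -10 + 2*(5 - 2)² = -10 + 2*3² = -10 + 2*9 = -10 + 18 = 8)
S(I, F) = -2 + F (S(I, F) = F - 2 = -2 + F)
S(-5, y)³ = (-2 + 8)³ = 6³ = 216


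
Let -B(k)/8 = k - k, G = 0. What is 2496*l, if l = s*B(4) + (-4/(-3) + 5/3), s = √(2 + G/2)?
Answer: 7488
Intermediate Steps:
B(k) = 0 (B(k) = -8*(k - k) = -8*0 = 0)
s = √2 (s = √(2 + 0/2) = √(2 + 0*(½)) = √(2 + 0) = √2 ≈ 1.4142)
l = 3 (l = √2*0 + (-4/(-3) + 5/3) = 0 + (-4*(-⅓) + 5*(⅓)) = 0 + (4/3 + 5/3) = 0 + 3 = 3)
2496*l = 2496*3 = 7488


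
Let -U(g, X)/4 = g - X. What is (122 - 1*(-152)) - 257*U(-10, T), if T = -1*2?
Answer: -7950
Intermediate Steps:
T = -2
U(g, X) = -4*g + 4*X (U(g, X) = -4*(g - X) = -4*g + 4*X)
(122 - 1*(-152)) - 257*U(-10, T) = (122 - 1*(-152)) - 257*(-4*(-10) + 4*(-2)) = (122 + 152) - 257*(40 - 8) = 274 - 257*32 = 274 - 8224 = -7950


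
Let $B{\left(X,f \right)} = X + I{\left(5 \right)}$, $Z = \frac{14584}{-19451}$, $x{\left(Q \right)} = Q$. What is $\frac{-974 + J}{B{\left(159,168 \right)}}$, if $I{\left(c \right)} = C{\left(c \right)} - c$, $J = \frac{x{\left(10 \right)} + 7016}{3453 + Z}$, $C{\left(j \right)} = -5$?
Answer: $- \frac{65267163580}{10005308131} \approx -6.5233$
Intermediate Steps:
$Z = - \frac{14584}{19451}$ ($Z = 14584 \left(- \frac{1}{19451}\right) = - \frac{14584}{19451} \approx -0.74978$)
$J = \frac{136662726}{67149719}$ ($J = \frac{10 + 7016}{3453 - \frac{14584}{19451}} = \frac{7026}{\frac{67149719}{19451}} = 7026 \cdot \frac{19451}{67149719} = \frac{136662726}{67149719} \approx 2.0352$)
$I{\left(c \right)} = -5 - c$
$B{\left(X,f \right)} = -10 + X$ ($B{\left(X,f \right)} = X - 10 = -10 + X$)
$\frac{-974 + J}{B{\left(159,168 \right)}} = \frac{-974 + \frac{136662726}{67149719}}{-10 + 159} = - \frac{65267163580}{67149719 \cdot 149} = \left(- \frac{65267163580}{67149719}\right) \frac{1}{149} = - \frac{65267163580}{10005308131}$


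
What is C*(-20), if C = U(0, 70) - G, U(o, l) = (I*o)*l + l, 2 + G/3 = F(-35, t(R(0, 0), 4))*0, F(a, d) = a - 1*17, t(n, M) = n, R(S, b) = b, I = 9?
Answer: -1520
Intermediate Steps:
F(a, d) = -17 + a (F(a, d) = a - 17 = -17 + a)
G = -6 (G = -6 + 3*((-17 - 35)*0) = -6 + 3*(-52*0) = -6 + 3*0 = -6 + 0 = -6)
U(o, l) = l + 9*l*o (U(o, l) = (9*o)*l + l = 9*l*o + l = l + 9*l*o)
C = 76 (C = 70*(1 + 9*0) - 1*(-6) = 70*(1 + 0) + 6 = 70*1 + 6 = 70 + 6 = 76)
C*(-20) = 76*(-20) = -1520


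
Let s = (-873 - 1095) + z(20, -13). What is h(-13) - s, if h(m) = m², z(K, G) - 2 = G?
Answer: 2148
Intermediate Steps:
z(K, G) = 2 + G
s = -1979 (s = (-873 - 1095) + (2 - 13) = -1968 - 11 = -1979)
h(-13) - s = (-13)² - 1*(-1979) = 169 + 1979 = 2148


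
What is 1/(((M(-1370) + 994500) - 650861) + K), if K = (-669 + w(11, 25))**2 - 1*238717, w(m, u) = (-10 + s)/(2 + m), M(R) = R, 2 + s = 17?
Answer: 169/93051152 ≈ 1.8162e-6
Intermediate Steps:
s = 15 (s = -2 + 17 = 15)
w(m, u) = 5/(2 + m) (w(m, u) = (-10 + 15)/(2 + m) = 5/(2 + m))
K = 35207691/169 (K = (-669 + 5/(2 + 11))**2 - 1*238717 = (-669 + 5/13)**2 - 238717 = (-8692/13)**2 - 238717 = 75550864/169 - 238717 = 35207691/169 ≈ 2.0833e+5)
1/(((M(-1370) + 994500) - 650861) + K) = 1/(((-1370 + 994500) - 650861) + 35207691/169) = 1/((993130 - 650861) + 35207691/169) = 1/(342269 + 35207691/169) = 1/(93051152/169) = 169/93051152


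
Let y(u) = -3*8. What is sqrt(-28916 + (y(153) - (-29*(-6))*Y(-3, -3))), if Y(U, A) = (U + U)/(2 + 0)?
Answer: I*sqrt(28418) ≈ 168.58*I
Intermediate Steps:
y(u) = -24
Y(U, A) = U (Y(U, A) = (2*U)/2 = (2*U)*(1/2) = U)
sqrt(-28916 + (y(153) - (-29*(-6))*Y(-3, -3))) = sqrt(-28916 + (-24 - (-29*(-6))*(-3))) = sqrt(-28916 + (-24 - 174*(-3))) = sqrt(-28916 + (-24 - 1*(-522))) = sqrt(-28916 + (-24 + 522)) = sqrt(-28916 + 498) = sqrt(-28418) = I*sqrt(28418)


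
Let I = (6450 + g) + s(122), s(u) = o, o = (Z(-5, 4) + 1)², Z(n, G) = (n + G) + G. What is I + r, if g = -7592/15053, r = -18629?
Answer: -183097231/15053 ≈ -12164.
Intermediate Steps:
Z(n, G) = n + 2*G (Z(n, G) = (G + n) + G = n + 2*G)
o = 16 (o = ((-5 + 2*4) + 1)² = ((-5 + 8) + 1)² = (3 + 1)² = 4² = 16)
s(u) = 16
g = -7592/15053 (g = -7592*1/15053 = -7592/15053 ≈ -0.50435)
I = 97325106/15053 (I = (6450 - 7592/15053) + 16 = 97084258/15053 + 16 = 97325106/15053 ≈ 6465.5)
I + r = 97325106/15053 - 18629 = -183097231/15053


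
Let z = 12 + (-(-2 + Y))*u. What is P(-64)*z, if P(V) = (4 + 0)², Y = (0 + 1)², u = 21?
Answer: 528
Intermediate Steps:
Y = 1 (Y = 1² = 1)
z = 33 (z = 12 - (-2 + 1)*21 = 12 - 1*(-1)*21 = 12 + 1*21 = 12 + 21 = 33)
P(V) = 16 (P(V) = 4² = 16)
P(-64)*z = 16*33 = 528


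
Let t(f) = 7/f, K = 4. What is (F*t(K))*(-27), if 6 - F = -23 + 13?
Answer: -756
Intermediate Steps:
F = 16 (F = 6 - (-23 + 13) = 6 - 1*(-10) = 6 + 10 = 16)
(F*t(K))*(-27) = (16*(7/4))*(-27) = 28*(-27) = -756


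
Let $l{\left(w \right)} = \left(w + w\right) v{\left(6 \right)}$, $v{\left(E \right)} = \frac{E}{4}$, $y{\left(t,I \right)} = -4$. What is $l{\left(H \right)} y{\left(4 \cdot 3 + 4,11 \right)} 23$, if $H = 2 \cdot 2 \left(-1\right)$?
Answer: $1104$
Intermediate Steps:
$v{\left(E \right)} = \frac{E}{4}$ ($v{\left(E \right)} = E \frac{1}{4} = \frac{E}{4}$)
$H = -4$ ($H = 4 \left(-1\right) = -4$)
$l{\left(w \right)} = 3 w$ ($l{\left(w \right)} = \left(w + w\right) \frac{1}{4} \cdot 6 = 2 w \frac{3}{2} = 3 w$)
$l{\left(H \right)} y{\left(4 \cdot 3 + 4,11 \right)} 23 = 3 \left(-4\right) \left(-4\right) 23 = \left(-12\right) \left(-4\right) 23 = 48 \cdot 23 = 1104$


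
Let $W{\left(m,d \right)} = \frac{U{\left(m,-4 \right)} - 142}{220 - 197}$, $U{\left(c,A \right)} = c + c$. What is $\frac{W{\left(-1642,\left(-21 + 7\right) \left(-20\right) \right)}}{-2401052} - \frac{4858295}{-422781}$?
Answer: $\frac{134148441876763}{11673870404538} \approx 11.491$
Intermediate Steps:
$U{\left(c,A \right)} = 2 c$
$W{\left(m,d \right)} = - \frac{142}{23} + \frac{2 m}{23}$ ($W{\left(m,d \right)} = \frac{2 m - 142}{220 - 197} = \frac{-142 + 2 m}{23} = \left(-142 + 2 m\right) \frac{1}{23} = - \frac{142}{23} + \frac{2 m}{23}$)
$\frac{W{\left(-1642,\left(-21 + 7\right) \left(-20\right) \right)}}{-2401052} - \frac{4858295}{-422781} = \frac{- \frac{142}{23} + \frac{2}{23} \left(-1642\right)}{-2401052} - \frac{4858295}{-422781} = \left(- \frac{142}{23} - \frac{3284}{23}\right) \left(- \frac{1}{2401052}\right) - - \frac{4858295}{422781} = \left(- \frac{3426}{23}\right) \left(- \frac{1}{2401052}\right) + \frac{4858295}{422781} = \frac{1713}{27612098} + \frac{4858295}{422781} = \frac{134148441876763}{11673870404538}$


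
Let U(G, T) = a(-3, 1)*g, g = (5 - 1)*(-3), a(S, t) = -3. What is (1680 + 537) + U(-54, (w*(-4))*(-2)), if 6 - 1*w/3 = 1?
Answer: 2253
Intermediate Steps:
w = 15 (w = 18 - 3*1 = 18 - 3 = 15)
g = -12 (g = 4*(-3) = -12)
U(G, T) = 36 (U(G, T) = -3*(-12) = 36)
(1680 + 537) + U(-54, (w*(-4))*(-2)) = (1680 + 537) + 36 = 2217 + 36 = 2253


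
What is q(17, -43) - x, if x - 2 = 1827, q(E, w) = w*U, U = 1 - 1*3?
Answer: -1743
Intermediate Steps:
U = -2 (U = 1 - 3 = -2)
q(E, w) = -2*w (q(E, w) = w*(-2) = -2*w)
x = 1829 (x = 2 + 1827 = 1829)
q(17, -43) - x = -2*(-43) - 1*1829 = 86 - 1829 = -1743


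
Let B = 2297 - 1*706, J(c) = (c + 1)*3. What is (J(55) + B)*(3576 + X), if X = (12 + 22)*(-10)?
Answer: 5692124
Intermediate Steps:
J(c) = 3 + 3*c (J(c) = (1 + c)*3 = 3 + 3*c)
B = 1591 (B = 2297 - 706 = 1591)
X = -340 (X = 34*(-10) = -340)
(J(55) + B)*(3576 + X) = ((3 + 3*55) + 1591)*(3576 - 340) = ((3 + 165) + 1591)*3236 = (168 + 1591)*3236 = 1759*3236 = 5692124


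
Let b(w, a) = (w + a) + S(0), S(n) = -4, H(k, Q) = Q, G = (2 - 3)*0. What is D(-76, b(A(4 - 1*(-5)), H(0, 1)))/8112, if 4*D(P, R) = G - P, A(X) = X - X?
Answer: 19/8112 ≈ 0.0023422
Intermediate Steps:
G = 0 (G = -1*0 = 0)
A(X) = 0
b(w, a) = -4 + a + w (b(w, a) = (w + a) - 4 = (a + w) - 4 = -4 + a + w)
D(P, R) = -P/4 (D(P, R) = (0 - P)/4 = (-P)/4 = -P/4)
D(-76, b(A(4 - 1*(-5)), H(0, 1)))/8112 = -¼*(-76)/8112 = 19*(1/8112) = 19/8112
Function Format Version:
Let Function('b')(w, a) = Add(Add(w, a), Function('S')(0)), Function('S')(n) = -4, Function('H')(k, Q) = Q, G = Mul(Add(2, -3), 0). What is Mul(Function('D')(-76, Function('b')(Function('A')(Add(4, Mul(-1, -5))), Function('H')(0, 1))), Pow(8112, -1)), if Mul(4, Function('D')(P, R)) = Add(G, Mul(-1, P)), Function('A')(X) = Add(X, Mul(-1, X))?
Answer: Rational(19, 8112) ≈ 0.0023422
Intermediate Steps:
G = 0 (G = Mul(-1, 0) = 0)
Function('A')(X) = 0
Function('b')(w, a) = Add(-4, a, w) (Function('b')(w, a) = Add(Add(w, a), -4) = Add(Add(a, w), -4) = Add(-4, a, w))
Function('D')(P, R) = Mul(Rational(-1, 4), P) (Function('D')(P, R) = Mul(Rational(1, 4), Add(0, Mul(-1, P))) = Mul(Rational(1, 4), Mul(-1, P)) = Mul(Rational(-1, 4), P))
Mul(Function('D')(-76, Function('b')(Function('A')(Add(4, Mul(-1, -5))), Function('H')(0, 1))), Pow(8112, -1)) = Mul(Mul(Rational(-1, 4), -76), Pow(8112, -1)) = Mul(19, Rational(1, 8112)) = Rational(19, 8112)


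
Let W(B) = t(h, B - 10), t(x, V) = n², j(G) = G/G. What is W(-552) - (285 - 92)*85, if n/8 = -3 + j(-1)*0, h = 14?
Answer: -15829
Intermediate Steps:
j(G) = 1
n = -24 (n = 8*(-3 + 1*0) = 8*(-3 + 0) = 8*(-3) = -24)
t(x, V) = 576 (t(x, V) = (-24)² = 576)
W(B) = 576
W(-552) - (285 - 92)*85 = 576 - (285 - 92)*85 = 576 - 193*85 = 576 - 1*16405 = 576 - 16405 = -15829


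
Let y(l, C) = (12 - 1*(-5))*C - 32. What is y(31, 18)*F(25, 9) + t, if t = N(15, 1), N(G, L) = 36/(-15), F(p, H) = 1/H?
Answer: 1262/45 ≈ 28.044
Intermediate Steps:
N(G, L) = -12/5 (N(G, L) = 36*(-1/15) = -12/5)
t = -12/5 ≈ -2.4000
y(l, C) = -32 + 17*C (y(l, C) = (12 + 5)*C - 32 = 17*C - 32 = -32 + 17*C)
y(31, 18)*F(25, 9) + t = (-32 + 17*18)/9 - 12/5 = (-32 + 306)*(1/9) - 12/5 = 274*(1/9) - 12/5 = 274/9 - 12/5 = 1262/45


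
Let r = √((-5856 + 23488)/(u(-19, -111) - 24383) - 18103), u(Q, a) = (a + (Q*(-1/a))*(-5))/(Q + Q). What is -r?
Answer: -7*I*√244194572393350135/25708817 ≈ -134.55*I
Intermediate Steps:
u(Q, a) = (a + 5*Q/a)/(2*Q) (u(Q, a) = (a - Q/a*(-5))/((2*Q)) = (a + 5*Q/a)*(1/(2*Q)) = (a + 5*Q/a)/(2*Q))
r = 7*I*√244194572393350135/25708817 (r = √((-5856 + 23488)/(((5/2)/(-111) + (½)*(-111)/(-19)) - 24383) - 18103) = √(17632/(((5/2)*(-1/111) + (½)*(-111)*(-1/19)) - 24383) - 18103) = √(17632/((-5/222 + 111/38) - 24383) - 18103) = √(17632/(6113/2109 - 24383) - 18103) = √(17632/(-51417634/2109) - 18103) = √(17632*(-2109/51417634) - 18103) = √(-18592944/25708817 - 18103) = √(-465425307095/25708817) = 7*I*√244194572393350135/25708817 ≈ 134.55*I)
-r = -7*I*√244194572393350135/25708817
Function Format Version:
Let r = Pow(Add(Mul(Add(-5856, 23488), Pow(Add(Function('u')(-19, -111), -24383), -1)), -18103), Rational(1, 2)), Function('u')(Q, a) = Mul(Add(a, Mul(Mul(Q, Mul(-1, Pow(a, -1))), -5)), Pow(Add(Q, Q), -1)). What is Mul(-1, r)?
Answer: Mul(Rational(-7, 25708817), I, Pow(244194572393350135, Rational(1, 2))) ≈ Mul(-134.55, I)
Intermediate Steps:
Function('u')(Q, a) = Mul(Rational(1, 2), Pow(Q, -1), Add(a, Mul(5, Q, Pow(a, -1)))) (Function('u')(Q, a) = Mul(Add(a, Mul(Mul(-1, Q, Pow(a, -1)), -5)), Pow(Mul(2, Q), -1)) = Mul(Add(a, Mul(5, Q, Pow(a, -1))), Mul(Rational(1, 2), Pow(Q, -1))) = Mul(Rational(1, 2), Pow(Q, -1), Add(a, Mul(5, Q, Pow(a, -1)))))
r = Mul(Rational(7, 25708817), I, Pow(244194572393350135, Rational(1, 2))) (r = Pow(Add(Mul(Add(-5856, 23488), Pow(Add(Add(Mul(Rational(5, 2), Pow(-111, -1)), Mul(Rational(1, 2), -111, Pow(-19, -1))), -24383), -1)), -18103), Rational(1, 2)) = Pow(Add(Mul(17632, Pow(Add(Add(Mul(Rational(5, 2), Rational(-1, 111)), Mul(Rational(1, 2), -111, Rational(-1, 19))), -24383), -1)), -18103), Rational(1, 2)) = Pow(Add(Mul(17632, Pow(Add(Add(Rational(-5, 222), Rational(111, 38)), -24383), -1)), -18103), Rational(1, 2)) = Pow(Add(Mul(17632, Pow(Add(Rational(6113, 2109), -24383), -1)), -18103), Rational(1, 2)) = Pow(Add(Mul(17632, Pow(Rational(-51417634, 2109), -1)), -18103), Rational(1, 2)) = Pow(Add(Mul(17632, Rational(-2109, 51417634)), -18103), Rational(1, 2)) = Pow(Add(Rational(-18592944, 25708817), -18103), Rational(1, 2)) = Pow(Rational(-465425307095, 25708817), Rational(1, 2)) = Mul(Rational(7, 25708817), I, Pow(244194572393350135, Rational(1, 2))) ≈ Mul(134.55, I))
Mul(-1, r) = Mul(-1, Mul(Rational(7, 25708817), I, Pow(244194572393350135, Rational(1, 2)))) = Mul(Rational(-7, 25708817), I, Pow(244194572393350135, Rational(1, 2)))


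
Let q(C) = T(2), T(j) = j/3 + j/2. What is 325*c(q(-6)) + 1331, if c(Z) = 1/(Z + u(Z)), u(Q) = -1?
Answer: 3637/2 ≈ 1818.5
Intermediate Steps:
T(j) = 5*j/6 (T(j) = j*(⅓) + j*(½) = j/3 + j/2 = 5*j/6)
q(C) = 5/3 (q(C) = (⅚)*2 = 5/3)
c(Z) = 1/(-1 + Z) (c(Z) = 1/(Z - 1) = 1/(-1 + Z))
325*c(q(-6)) + 1331 = 325/(-1 + 5/3) + 1331 = 325/(⅔) + 1331 = 325*(3/2) + 1331 = 975/2 + 1331 = 3637/2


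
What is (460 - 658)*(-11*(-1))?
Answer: -2178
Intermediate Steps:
(460 - 658)*(-11*(-1)) = -198*11 = -2178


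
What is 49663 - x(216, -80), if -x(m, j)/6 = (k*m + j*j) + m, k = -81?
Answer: -15617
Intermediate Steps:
x(m, j) = -6*j**2 + 480*m (x(m, j) = -6*((-81*m + j*j) + m) = -6*((-81*m + j**2) + m) = -6*((j**2 - 81*m) + m) = -6*(j**2 - 80*m) = -6*j**2 + 480*m)
49663 - x(216, -80) = 49663 - (-6*(-80)**2 + 480*216) = 49663 - (-6*6400 + 103680) = 49663 - (-38400 + 103680) = 49663 - 1*65280 = 49663 - 65280 = -15617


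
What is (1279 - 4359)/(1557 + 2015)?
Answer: -770/893 ≈ -0.86226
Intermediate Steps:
(1279 - 4359)/(1557 + 2015) = -3080/3572 = -3080*1/3572 = -770/893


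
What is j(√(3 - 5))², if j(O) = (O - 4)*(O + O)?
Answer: -112 + 64*I*√2 ≈ -112.0 + 90.51*I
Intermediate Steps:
j(O) = 2*O*(-4 + O) (j(O) = (-4 + O)*(2*O) = 2*O*(-4 + O))
j(√(3 - 5))² = (2*√(3 - 5)*(-4 + √(3 - 5)))² = (2*√(-2)*(-4 + √(-2)))² = (2*(I*√2)*(-4 + I*√2))² = (2*I*√2*(-4 + I*√2))² = -8*(-4 + I*√2)²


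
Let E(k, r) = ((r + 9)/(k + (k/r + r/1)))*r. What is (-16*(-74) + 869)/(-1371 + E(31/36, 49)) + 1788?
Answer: 3561032947/1993371 ≈ 1786.4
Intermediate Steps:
E(k, r) = r*(9 + r)/(k + r + k/r) (E(k, r) = ((9 + r)/(k + (k/r + r*1)))*r = ((9 + r)/(k + (k/r + r)))*r = ((9 + r)/(k + (r + k/r)))*r = ((9 + r)/(k + r + k/r))*r = r*(9 + r)/(k + r + k/r))
(-16*(-74) + 869)/(-1371 + E(31/36, 49)) + 1788 = (-16*(-74) + 869)/(-1371 + 49²*(9 + 49)/(31/36 + 49² + (31/36)*49)) + 1788 = (1184 + 869)/(-1371 + 2401*58/(31*(1/36) + 2401 + (31*(1/36))*49)) + 1788 = 2053/(-1371 + 2401*58/(31/36 + 2401 + (31/36)*49)) + 1788 = 2053/(-1371 + 2401*58/(31/36 + 2401 + 1519/36)) + 1788 = 2053/(-1371 + 2401*58/(43993/18)) + 1788 = 2053/(-1371 + 2401*(18/43993)*58) + 1788 = 2053/(-1371 + 86436/1517) + 1788 = 2053/(-1993371/1517) + 1788 = 2053*(-1517/1993371) + 1788 = -3114401/1993371 + 1788 = 3561032947/1993371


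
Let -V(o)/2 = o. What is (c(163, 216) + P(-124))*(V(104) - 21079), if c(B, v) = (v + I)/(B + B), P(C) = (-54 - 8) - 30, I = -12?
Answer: 317048578/163 ≈ 1.9451e+6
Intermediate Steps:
V(o) = -2*o
P(C) = -92 (P(C) = -62 - 30 = -92)
c(B, v) = (-12 + v)/(2*B) (c(B, v) = (v - 12)/(B + B) = (-12 + v)/((2*B)) = (-12 + v)*(1/(2*B)) = (-12 + v)/(2*B))
(c(163, 216) + P(-124))*(V(104) - 21079) = ((1/2)*(-12 + 216)/163 - 92)*(-2*104 - 21079) = ((1/2)*(1/163)*204 - 92)*(-208 - 21079) = (102/163 - 92)*(-21287) = -14894/163*(-21287) = 317048578/163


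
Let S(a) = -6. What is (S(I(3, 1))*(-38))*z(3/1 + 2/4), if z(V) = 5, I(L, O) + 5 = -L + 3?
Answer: 1140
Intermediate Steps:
I(L, O) = -2 - L (I(L, O) = -5 + (-L + 3) = -5 + (3 - L) = -2 - L)
(S(I(3, 1))*(-38))*z(3/1 + 2/4) = -6*(-38)*5 = 228*5 = 1140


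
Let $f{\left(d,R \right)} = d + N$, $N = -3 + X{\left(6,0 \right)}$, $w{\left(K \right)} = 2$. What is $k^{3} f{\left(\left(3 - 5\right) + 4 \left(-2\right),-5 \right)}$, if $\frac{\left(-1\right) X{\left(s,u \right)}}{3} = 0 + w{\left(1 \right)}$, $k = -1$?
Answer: $19$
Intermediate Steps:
$X{\left(s,u \right)} = -6$ ($X{\left(s,u \right)} = - 3 \left(0 + 2\right) = \left(-3\right) 2 = -6$)
$N = -9$ ($N = -3 - 6 = -9$)
$f{\left(d,R \right)} = -9 + d$ ($f{\left(d,R \right)} = d - 9 = -9 + d$)
$k^{3} f{\left(\left(3 - 5\right) + 4 \left(-2\right),-5 \right)} = \left(-1\right)^{3} \left(-9 + \left(\left(3 - 5\right) + 4 \left(-2\right)\right)\right) = - (-9 - 10) = \left(-1\right) \left(-19\right) = 19$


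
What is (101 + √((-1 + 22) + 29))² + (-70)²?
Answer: 15151 + 1010*√2 ≈ 16579.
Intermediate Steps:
(101 + √((-1 + 22) + 29))² + (-70)² = (101 + √(21 + 29))² + 4900 = (101 + √50)² + 4900 = (101 + 5*√2)² + 4900 = 4900 + (101 + 5*√2)²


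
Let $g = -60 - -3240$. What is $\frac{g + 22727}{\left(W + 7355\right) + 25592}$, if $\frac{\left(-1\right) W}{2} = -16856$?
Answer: $\frac{25907}{66659} \approx 0.38865$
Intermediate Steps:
$W = 33712$ ($W = \left(-2\right) \left(-16856\right) = 33712$)
$g = 3180$ ($g = -60 + 3240 = 3180$)
$\frac{g + 22727}{\left(W + 7355\right) + 25592} = \frac{3180 + 22727}{\left(33712 + 7355\right) + 25592} = \frac{25907}{41067 + 25592} = \frac{25907}{66659}$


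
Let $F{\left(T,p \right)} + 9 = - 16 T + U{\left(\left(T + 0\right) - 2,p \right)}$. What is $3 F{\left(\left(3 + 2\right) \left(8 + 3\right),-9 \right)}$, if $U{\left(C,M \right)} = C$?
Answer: $-2508$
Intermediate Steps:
$F{\left(T,p \right)} = -11 - 15 T$ ($F{\left(T,p \right)} = -9 - \left(2 + 15 T\right) = -11 - 15 T$)
$3 F{\left(\left(3 + 2\right) \left(8 + 3\right),-9 \right)} = 3 \left(-11 - 15 \left(3 + 2\right) \left(8 + 3\right)\right) = 3 \left(-11 - 15 \cdot 5 \cdot 11\right) = 3 \left(-11 - 825\right) = 3 \left(-836\right) = -2508$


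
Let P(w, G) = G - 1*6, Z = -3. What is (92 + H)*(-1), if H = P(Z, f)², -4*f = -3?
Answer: -1913/16 ≈ -119.56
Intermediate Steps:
f = ¾ (f = -¼*(-3) = ¾ ≈ 0.75000)
P(w, G) = -6 + G (P(w, G) = G - 6 = -6 + G)
H = 441/16 (H = (-6 + ¾)² = (-21/4)² = 441/16 ≈ 27.563)
(92 + H)*(-1) = (92 + 441/16)*(-1) = (1913/16)*(-1) = -1913/16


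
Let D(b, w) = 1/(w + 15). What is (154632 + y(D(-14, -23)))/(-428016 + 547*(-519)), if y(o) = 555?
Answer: -17243/79101 ≈ -0.21799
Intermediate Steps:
D(b, w) = 1/(15 + w)
(154632 + y(D(-14, -23)))/(-428016 + 547*(-519)) = (154632 + 555)/(-428016 + 547*(-519)) = 155187/(-428016 - 283893) = 155187/(-711909) = 155187*(-1/711909) = -17243/79101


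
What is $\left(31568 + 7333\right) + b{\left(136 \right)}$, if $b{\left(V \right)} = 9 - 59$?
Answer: $38851$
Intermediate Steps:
$b{\left(V \right)} = -50$ ($b{\left(V \right)} = 9 - 59 = -50$)
$\left(31568 + 7333\right) + b{\left(136 \right)} = \left(31568 + 7333\right) - 50 = 38901 - 50 = 38851$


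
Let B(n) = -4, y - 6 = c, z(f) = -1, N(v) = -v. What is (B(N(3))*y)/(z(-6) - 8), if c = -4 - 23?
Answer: -28/3 ≈ -9.3333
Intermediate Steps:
c = -27
y = -21 (y = 6 - 27 = -21)
(B(N(3))*y)/(z(-6) - 8) = (-4*(-21))/(-1 - 8) = 84/(-9) = 84*(-⅑) = -28/3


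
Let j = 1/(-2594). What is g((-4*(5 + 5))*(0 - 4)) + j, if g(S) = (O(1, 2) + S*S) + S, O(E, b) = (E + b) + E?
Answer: 66831815/2594 ≈ 25764.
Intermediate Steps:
O(E, b) = b + 2*E
g(S) = 4 + S + S² (g(S) = ((2 + 2*1) + S*S) + S = ((2 + 2) + S²) + S = (4 + S²) + S = 4 + S + S²)
j = -1/2594 ≈ -0.00038551
g((-4*(5 + 5))*(0 - 4)) + j = (4 + (-4*(5 + 5))*(0 - 4) + ((-4*(5 + 5))*(0 - 4))²) - 1/2594 = (4 - 4*10*(-4) + (-4*10*(-4))²) - 1/2594 = (4 - 40*(-4) + (-40*(-4))²) - 1/2594 = (4 + 160 + 160²) - 1/2594 = (4 + 160 + 25600) - 1/2594 = 25764 - 1/2594 = 66831815/2594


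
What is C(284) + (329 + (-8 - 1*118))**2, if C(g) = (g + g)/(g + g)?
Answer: 41210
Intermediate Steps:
C(g) = 1 (C(g) = (2*g)/((2*g)) = (2*g)*(1/(2*g)) = 1)
C(284) + (329 + (-8 - 1*118))**2 = 1 + (329 + (-8 - 1*118))**2 = 1 + (329 + (-8 - 118))**2 = 1 + (329 - 126)**2 = 1 + 203**2 = 1 + 41209 = 41210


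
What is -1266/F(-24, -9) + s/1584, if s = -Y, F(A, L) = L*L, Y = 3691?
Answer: -85345/4752 ≈ -17.960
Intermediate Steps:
F(A, L) = L²
s = -3691 (s = -1*3691 = -3691)
-1266/F(-24, -9) + s/1584 = -1266/((-9)²) - 3691/1584 = -1266/81 - 3691*1/1584 = -1266*1/81 - 3691/1584 = -422/27 - 3691/1584 = -85345/4752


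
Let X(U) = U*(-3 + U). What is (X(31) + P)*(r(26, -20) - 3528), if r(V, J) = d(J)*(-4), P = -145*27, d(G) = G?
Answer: 10506056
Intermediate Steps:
P = -3915 (P = -1*3915 = -3915)
r(V, J) = -4*J (r(V, J) = J*(-4) = -4*J)
(X(31) + P)*(r(26, -20) - 3528) = (31*(-3 + 31) - 3915)*(-4*(-20) - 3528) = (31*28 - 3915)*(80 - 3528) = (868 - 3915)*(-3448) = -3047*(-3448) = 10506056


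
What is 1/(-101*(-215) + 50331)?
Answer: 1/72046 ≈ 1.3880e-5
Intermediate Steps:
1/(-101*(-215) + 50331) = 1/(21715 + 50331) = 1/72046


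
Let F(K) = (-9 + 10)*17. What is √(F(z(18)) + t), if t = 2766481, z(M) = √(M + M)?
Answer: √2766498 ≈ 1663.3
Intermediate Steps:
z(M) = √2*√M (z(M) = √(2*M) = √2*√M)
F(K) = 17 (F(K) = 1*17 = 17)
√(F(z(18)) + t) = √(17 + 2766481) = √2766498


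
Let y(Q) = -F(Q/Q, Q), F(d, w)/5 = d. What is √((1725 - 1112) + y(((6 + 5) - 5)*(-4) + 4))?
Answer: 4*√38 ≈ 24.658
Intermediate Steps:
F(d, w) = 5*d
y(Q) = -5 (y(Q) = -5*Q/Q = -5)
√((1725 - 1112) + y(((6 + 5) - 5)*(-4) + 4)) = √((1725 - 1112) - 5) = √(613 - 5) = √608 = 4*√38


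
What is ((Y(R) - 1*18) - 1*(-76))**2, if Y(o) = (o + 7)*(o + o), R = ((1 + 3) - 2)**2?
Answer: 21316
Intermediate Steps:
R = 4 (R = (4 - 2)**2 = 2**2 = 4)
Y(o) = 2*o*(7 + o) (Y(o) = (7 + o)*(2*o) = 2*o*(7 + o))
((Y(R) - 1*18) - 1*(-76))**2 = ((2*4*(7 + 4) - 1*18) - 1*(-76))**2 = ((2*4*11 - 18) + 76)**2 = ((88 - 18) + 76)**2 = (70 + 76)**2 = 146**2 = 21316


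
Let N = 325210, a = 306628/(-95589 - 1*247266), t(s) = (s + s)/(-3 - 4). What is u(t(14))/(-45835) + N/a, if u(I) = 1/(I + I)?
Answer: -10221193499921843/28108588760 ≈ -3.6363e+5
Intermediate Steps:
t(s) = -2*s/7 (t(s) = (2*s)/(-7) = (2*s)*(-1/7) = -2*s/7)
u(I) = 1/(2*I)
a = -306628/342855 (a = 306628/(-95589 - 247266) = 306628/(-342855) = 306628*(-1/342855) = -306628/342855 ≈ -0.89434)
u(t(14))/(-45835) + N/a = (1/(2*((-2/7*14))))/(-45835) + 325210/(-306628/342855) = ((1/2)/(-4))*(-1/45835) + 325210*(-342855/306628) = ((1/2)*(-1/4))*(-1/45835) - 55749937275/153314 = -1/8*(-1/45835) - 55749937275/153314 = 1/366680 - 55749937275/153314 = -10221193499921843/28108588760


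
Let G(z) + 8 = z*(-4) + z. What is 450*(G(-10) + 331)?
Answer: 158850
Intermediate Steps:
G(z) = -8 - 3*z (G(z) = -8 + (z*(-4) + z) = -8 + (-4*z + z) = -8 - 3*z)
450*(G(-10) + 331) = 450*((-8 - 3*(-10)) + 331) = 450*((-8 + 30) + 331) = 450*(22 + 331) = 450*353 = 158850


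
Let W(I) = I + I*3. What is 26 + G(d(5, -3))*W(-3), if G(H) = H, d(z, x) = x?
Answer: 62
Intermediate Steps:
W(I) = 4*I (W(I) = I + 3*I = 4*I)
26 + G(d(5, -3))*W(-3) = 26 - 12*(-3) = 26 - 3*(-12) = 26 + 36 = 62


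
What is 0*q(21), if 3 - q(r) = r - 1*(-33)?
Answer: 0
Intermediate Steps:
q(r) = -30 - r (q(r) = 3 - (r - 1*(-33)) = 3 - (r + 33) = 3 - (33 + r) = 3 + (-33 - r) = -30 - r)
0*q(21) = 0*(-30 - 1*21) = 0*(-30 - 21) = 0*(-51) = 0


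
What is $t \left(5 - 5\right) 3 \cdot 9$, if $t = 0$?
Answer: $0$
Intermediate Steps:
$t \left(5 - 5\right) 3 \cdot 9 = 0 \left(5 - 5\right) 3 \cdot 9 = 0 \cdot 0 \cdot 3 \cdot 9 = 0 \cdot 3 \cdot 9 = 0 \cdot 9 = 0$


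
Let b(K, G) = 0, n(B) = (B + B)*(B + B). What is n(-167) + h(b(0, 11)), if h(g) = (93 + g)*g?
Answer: 111556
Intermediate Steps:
n(B) = 4*B² (n(B) = (2*B)*(2*B) = 4*B²)
h(g) = g*(93 + g)
n(-167) + h(b(0, 11)) = 4*(-167)² + 0*(93 + 0) = 4*27889 + 0*93 = 111556 + 0 = 111556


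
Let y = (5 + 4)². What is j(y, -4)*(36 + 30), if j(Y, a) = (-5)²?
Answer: 1650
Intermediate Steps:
y = 81 (y = 9² = 81)
j(Y, a) = 25
j(y, -4)*(36 + 30) = 25*(36 + 30) = 25*66 = 1650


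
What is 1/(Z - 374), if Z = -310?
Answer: -1/684 ≈ -0.0014620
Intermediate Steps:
1/(Z - 374) = 1/(-310 - 374) = 1/(-684) = -1/684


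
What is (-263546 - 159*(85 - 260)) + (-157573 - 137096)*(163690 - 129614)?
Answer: -10041376565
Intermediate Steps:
(-263546 - 159*(85 - 260)) + (-157573 - 137096)*(163690 - 129614) = (-263546 - 159*(-175)) - 294669*34076 = (-263546 + 27825) - 10041140844 = -235721 - 10041140844 = -10041376565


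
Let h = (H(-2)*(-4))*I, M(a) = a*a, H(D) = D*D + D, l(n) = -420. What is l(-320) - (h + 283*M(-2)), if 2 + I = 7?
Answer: -1512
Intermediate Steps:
I = 5 (I = -2 + 7 = 5)
H(D) = D + D² (H(D) = D² + D = D + D²)
M(a) = a²
h = -40 (h = (-2*(1 - 2)*(-4))*5 = (-2*(-1)*(-4))*5 = (2*(-4))*5 = -8*5 = -40)
l(-320) - (h + 283*M(-2)) = -420 - (-40 + 283*(-2)²) = -420 - (-40 + 283*4) = -420 - (-40 + 1132) = -420 - 1*1092 = -420 - 1092 = -1512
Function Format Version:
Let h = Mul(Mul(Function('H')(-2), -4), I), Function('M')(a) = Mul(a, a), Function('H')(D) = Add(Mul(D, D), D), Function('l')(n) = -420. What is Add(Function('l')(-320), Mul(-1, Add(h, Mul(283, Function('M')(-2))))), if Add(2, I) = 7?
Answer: -1512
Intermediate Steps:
I = 5 (I = Add(-2, 7) = 5)
Function('H')(D) = Add(D, Pow(D, 2)) (Function('H')(D) = Add(Pow(D, 2), D) = Add(D, Pow(D, 2)))
Function('M')(a) = Pow(a, 2)
h = -40 (h = Mul(Mul(Mul(-2, Add(1, -2)), -4), 5) = Mul(Mul(Mul(-2, -1), -4), 5) = Mul(Mul(2, -4), 5) = Mul(-8, 5) = -40)
Add(Function('l')(-320), Mul(-1, Add(h, Mul(283, Function('M')(-2))))) = Add(-420, Mul(-1, Add(-40, Mul(283, Pow(-2, 2))))) = Add(-420, Mul(-1, Add(-40, Mul(283, 4)))) = Add(-420, Mul(-1, Add(-40, 1132))) = Add(-420, Mul(-1, 1092)) = Add(-420, -1092) = -1512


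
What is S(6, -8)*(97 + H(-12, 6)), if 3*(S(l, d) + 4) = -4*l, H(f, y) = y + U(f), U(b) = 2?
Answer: -1260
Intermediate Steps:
H(f, y) = 2 + y (H(f, y) = y + 2 = 2 + y)
S(l, d) = -4 - 4*l/3 (S(l, d) = -4 + (-4*l)/3 = -4 - 4*l/3)
S(6, -8)*(97 + H(-12, 6)) = (-4 - 4/3*6)*(97 + (2 + 6)) = (-4 - 8)*(97 + 8) = -12*105 = -1260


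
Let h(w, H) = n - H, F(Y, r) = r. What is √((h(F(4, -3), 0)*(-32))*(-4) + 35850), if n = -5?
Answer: √35210 ≈ 187.64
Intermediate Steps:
h(w, H) = -5 - H
√((h(F(4, -3), 0)*(-32))*(-4) + 35850) = √(((-5 - 1*0)*(-32))*(-4) + 35850) = √(((-5 + 0)*(-32))*(-4) + 35850) = √(-5*(-32)*(-4) + 35850) = √(160*(-4) + 35850) = √(-640 + 35850) = √35210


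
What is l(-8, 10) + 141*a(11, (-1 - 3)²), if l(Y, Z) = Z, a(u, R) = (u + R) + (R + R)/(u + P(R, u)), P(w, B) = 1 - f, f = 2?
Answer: 21341/5 ≈ 4268.2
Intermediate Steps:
P(w, B) = -1 (P(w, B) = 1 - 1*2 = 1 - 2 = -1)
a(u, R) = R + u + 2*R/(-1 + u) (a(u, R) = (u + R) + (R + R)/(u - 1) = (R + u) + (2*R)/(-1 + u) = (R + u) + 2*R/(-1 + u) = R + u + 2*R/(-1 + u))
l(-8, 10) + 141*a(11, (-1 - 3)²) = 10 + 141*(((-1 - 3)² + 11² - 1*11 + (-1 - 3)²*11)/(-1 + 11)) = 10 + 141*(((-4)² + 121 - 11 + (-4)²*11)/10) = 10 + 141*((16 + 121 - 11 + 16*11)/10) = 10 + 141*((16 + 121 - 11 + 176)/10) = 10 + 141*((⅒)*302) = 10 + 141*(151/5) = 10 + 21291/5 = 21341/5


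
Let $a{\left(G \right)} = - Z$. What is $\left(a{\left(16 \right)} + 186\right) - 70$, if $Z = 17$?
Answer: $99$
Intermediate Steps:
$a{\left(G \right)} = -17$ ($a{\left(G \right)} = \left(-1\right) 17 = -17$)
$\left(a{\left(16 \right)} + 186\right) - 70 = \left(-17 + 186\right) - 70 = 169 - 70 = 99$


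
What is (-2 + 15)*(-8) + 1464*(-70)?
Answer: -102584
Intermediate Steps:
(-2 + 15)*(-8) + 1464*(-70) = 13*(-8) - 102480 = -104 - 102480 = -102584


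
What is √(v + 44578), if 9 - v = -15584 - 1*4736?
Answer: √64907 ≈ 254.77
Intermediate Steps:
v = 20329 (v = 9 - (-15584 - 1*4736) = 9 - (-15584 - 4736) = 9 - 1*(-20320) = 9 + 20320 = 20329)
√(v + 44578) = √(20329 + 44578) = √64907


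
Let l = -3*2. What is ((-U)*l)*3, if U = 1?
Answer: 18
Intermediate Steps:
l = -6
((-U)*l)*3 = (-1*1*(-6))*3 = -1*(-6)*3 = 6*3 = 18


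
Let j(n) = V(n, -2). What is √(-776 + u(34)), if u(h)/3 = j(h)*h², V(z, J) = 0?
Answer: 2*I*√194 ≈ 27.857*I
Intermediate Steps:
j(n) = 0
u(h) = 0 (u(h) = 3*(0*h²) = 3*0 = 0)
√(-776 + u(34)) = √(-776 + 0) = √(-776) = 2*I*√194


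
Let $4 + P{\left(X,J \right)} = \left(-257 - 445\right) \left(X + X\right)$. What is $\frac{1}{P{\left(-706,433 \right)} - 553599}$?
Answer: $\frac{1}{437621} \approx 2.2851 \cdot 10^{-6}$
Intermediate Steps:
$P{\left(X,J \right)} = -4 - 1404 X$ ($P{\left(X,J \right)} = -4 + \left(-257 - 445\right) \left(X + X\right) = -4 - 702 \cdot 2 X = -4 - 1404 X$)
$\frac{1}{P{\left(-706,433 \right)} - 553599} = \frac{1}{\left(-4 - -991224\right) - 553599} = \frac{1}{\left(-4 + 991224\right) - 553599} = \frac{1}{991220 - 553599} = \frac{1}{437621}$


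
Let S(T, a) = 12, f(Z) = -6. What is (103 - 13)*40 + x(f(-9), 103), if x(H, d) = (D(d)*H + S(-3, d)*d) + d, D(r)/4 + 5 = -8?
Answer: 5251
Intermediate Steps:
D(r) = -52 (D(r) = -20 + 4*(-8) = -20 - 32 = -52)
x(H, d) = -52*H + 13*d (x(H, d) = (-52*H + 12*d) + d = -52*H + 13*d)
(103 - 13)*40 + x(f(-9), 103) = (103 - 13)*40 + (-52*(-6) + 13*103) = 90*40 + (312 + 1339) = 3600 + 1651 = 5251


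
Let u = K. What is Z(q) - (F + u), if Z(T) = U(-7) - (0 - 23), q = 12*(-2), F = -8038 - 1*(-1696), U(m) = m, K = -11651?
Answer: 18009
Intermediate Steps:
F = -6342 (F = -8038 + 1696 = -6342)
u = -11651
q = -24
Z(T) = 16 (Z(T) = -7 - (0 - 23) = -7 - 1*(-23) = -7 + 23 = 16)
Z(q) - (F + u) = 16 - (-6342 - 11651) = 16 - 1*(-17993) = 16 + 17993 = 18009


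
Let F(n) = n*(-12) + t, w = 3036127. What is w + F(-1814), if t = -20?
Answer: 3057875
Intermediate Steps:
F(n) = -20 - 12*n (F(n) = n*(-12) - 20 = -12*n - 20 = -20 - 12*n)
w + F(-1814) = 3036127 + (-20 - 12*(-1814)) = 3036127 + (-20 + 21768) = 3036127 + 21748 = 3057875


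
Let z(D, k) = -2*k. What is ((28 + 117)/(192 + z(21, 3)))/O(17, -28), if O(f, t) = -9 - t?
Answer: 145/3534 ≈ 0.041030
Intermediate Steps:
((28 + 117)/(192 + z(21, 3)))/O(17, -28) = ((28 + 117)/(192 - 2*3))/(-9 - 1*(-28)) = (145/(192 - 6))/(-9 + 28) = (145/186)/19 = (145*(1/186))*(1/19) = (145/186)*(1/19) = 145/3534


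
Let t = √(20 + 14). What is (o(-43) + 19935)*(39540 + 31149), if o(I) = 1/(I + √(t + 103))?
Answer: 1409185215 - 70689/(43 - √(103 + √34)) ≈ 1.4092e+9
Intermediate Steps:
t = √34 ≈ 5.8309
o(I) = 1/(I + √(103 + √34)) (o(I) = 1/(I + √(√34 + 103)) = 1/(I + √(103 + √34)))
(o(-43) + 19935)*(39540 + 31149) = (1/(-43 + √(103 + √34)) + 19935)*(39540 + 31149) = (19935 + 1/(-43 + √(103 + √34)))*70689 = 1409185215 + 70689/(-43 + √(103 + √34))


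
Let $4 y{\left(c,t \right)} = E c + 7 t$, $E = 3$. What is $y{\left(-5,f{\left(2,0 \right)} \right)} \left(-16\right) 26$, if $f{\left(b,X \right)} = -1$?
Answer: $2288$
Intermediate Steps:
$y{\left(c,t \right)} = \frac{3 c}{4} + \frac{7 t}{4}$ ($y{\left(c,t \right)} = \frac{3 c + 7 t}{4} = \frac{3 c}{4} + \frac{7 t}{4}$)
$y{\left(-5,f{\left(2,0 \right)} \right)} \left(-16\right) 26 = \left(\frac{3}{4} \left(-5\right) + \frac{7}{4} \left(-1\right)\right) \left(-16\right) 26 = \left(- \frac{15}{4} - \frac{7}{4}\right) \left(-16\right) 26 = \left(- \frac{11}{2}\right) \left(-16\right) 26 = 88 \cdot 26 = 2288$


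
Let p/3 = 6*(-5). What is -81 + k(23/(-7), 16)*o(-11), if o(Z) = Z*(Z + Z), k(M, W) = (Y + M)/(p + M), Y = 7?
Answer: -59185/653 ≈ -90.635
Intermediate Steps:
p = -90 (p = 3*(6*(-5)) = 3*(-30) = -90)
k(M, W) = (7 + M)/(-90 + M)
o(Z) = 2*Z² (o(Z) = Z*(2*Z) = 2*Z²)
-81 + k(23/(-7), 16)*o(-11) = -81 + ((7 + 23/(-7))/(-90 + 23/(-7)))*(2*(-11)²) = -81 + ((7 + 23*(-⅐))/(-90 + 23*(-⅐)))*(2*121) = -81 + ((7 - 23/7)/(-90 - 23/7))*242 = -81 + ((26/7)/(-653/7))*242 = -81 - 7/653*26/7*242 = -81 - 26/653*242 = -81 - 6292/653 = -59185/653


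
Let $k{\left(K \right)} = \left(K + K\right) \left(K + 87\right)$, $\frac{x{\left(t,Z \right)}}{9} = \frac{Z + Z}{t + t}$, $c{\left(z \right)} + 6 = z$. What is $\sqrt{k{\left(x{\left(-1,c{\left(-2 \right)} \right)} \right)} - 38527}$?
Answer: $7 i \sqrt{319} \approx 125.02 i$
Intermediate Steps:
$c{\left(z \right)} = -6 + z$
$x{\left(t,Z \right)} = \frac{9 Z}{t}$ ($x{\left(t,Z \right)} = 9 \frac{Z + Z}{t + t} = 9 \frac{2 Z}{2 t} = 9 \cdot 2 Z \frac{1}{2 t} = 9 \frac{Z}{t} = \frac{9 Z}{t}$)
$k{\left(K \right)} = 2 K \left(87 + K\right)$
$\sqrt{k{\left(x{\left(-1,c{\left(-2 \right)} \right)} \right)} - 38527} = \sqrt{2 \frac{9 \left(-6 - 2\right)}{-1} \left(87 + \frac{9 \left(-6 - 2\right)}{-1}\right) - 38527} = \sqrt{2 \cdot 9 \left(-8\right) \left(-1\right) \left(87 + 9 \left(-8\right) \left(-1\right)\right) - 38527} = \sqrt{2 \cdot 72 \left(87 + 72\right) - 38527} = \sqrt{2 \cdot 72 \cdot 159 - 38527} = \sqrt{22896 - 38527} = \sqrt{-15631} = 7 i \sqrt{319}$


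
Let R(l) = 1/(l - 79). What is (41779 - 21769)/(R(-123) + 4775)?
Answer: 4042020/964549 ≈ 4.1906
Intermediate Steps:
R(l) = 1/(-79 + l)
(41779 - 21769)/(R(-123) + 4775) = (41779 - 21769)/(1/(-79 - 123) + 4775) = 20010/(1/(-202) + 4775) = 20010/(-1/202 + 4775) = 20010/(964549/202) = 20010*(202/964549) = 4042020/964549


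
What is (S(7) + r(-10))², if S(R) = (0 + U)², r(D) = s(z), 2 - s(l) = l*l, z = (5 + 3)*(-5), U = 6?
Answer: 2439844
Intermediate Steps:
z = -40 (z = 8*(-5) = -40)
s(l) = 2 - l² (s(l) = 2 - l*l = 2 - l²)
r(D) = -1598 (r(D) = 2 - 1*(-40)² = 2 - 1*1600 = 2 - 1600 = -1598)
S(R) = 36 (S(R) = (0 + 6)² = 6² = 36)
(S(7) + r(-10))² = (36 - 1598)² = (-1562)² = 2439844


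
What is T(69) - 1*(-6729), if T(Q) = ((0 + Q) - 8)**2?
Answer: 10450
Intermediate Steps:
T(Q) = (-8 + Q)**2 (T(Q) = (Q - 8)**2 = (-8 + Q)**2)
T(69) - 1*(-6729) = (-8 + 69)**2 - 1*(-6729) = 61**2 + 6729 = 3721 + 6729 = 10450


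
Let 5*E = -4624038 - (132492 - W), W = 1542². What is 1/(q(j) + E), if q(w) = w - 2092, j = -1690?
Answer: -5/2397676 ≈ -2.0854e-6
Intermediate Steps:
q(w) = -2092 + w
W = 2377764
E = -2378766/5 (E = (-4624038 - (132492 - 1*2377764))/5 = (-4624038 - (132492 - 2377764))/5 = (-4624038 - 1*(-2245272))/5 = (-4624038 + 2245272)/5 = (⅕)*(-2378766) = -2378766/5 ≈ -4.7575e+5)
1/(q(j) + E) = 1/((-2092 - 1690) - 2378766/5) = 1/(-3782 - 2378766/5) = 1/(-2397676/5) = -5/2397676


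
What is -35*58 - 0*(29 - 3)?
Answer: -2030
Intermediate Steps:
-35*58 - 0*(29 - 3) = -2030 - 0*26 = -2030 - 1*0 = -2030 + 0 = -2030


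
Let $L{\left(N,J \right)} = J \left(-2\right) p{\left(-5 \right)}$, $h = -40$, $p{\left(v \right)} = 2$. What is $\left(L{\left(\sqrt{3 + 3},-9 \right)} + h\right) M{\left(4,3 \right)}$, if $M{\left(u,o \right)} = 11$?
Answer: $-44$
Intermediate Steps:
$L{\left(N,J \right)} = - 4 J$ ($L{\left(N,J \right)} = J \left(-2\right) 2 = - 2 J 2 = - 4 J$)
$\left(L{\left(\sqrt{3 + 3},-9 \right)} + h\right) M{\left(4,3 \right)} = \left(\left(-4\right) \left(-9\right) - 40\right) 11 = \left(36 - 40\right) 11 = \left(-4\right) 11 = -44$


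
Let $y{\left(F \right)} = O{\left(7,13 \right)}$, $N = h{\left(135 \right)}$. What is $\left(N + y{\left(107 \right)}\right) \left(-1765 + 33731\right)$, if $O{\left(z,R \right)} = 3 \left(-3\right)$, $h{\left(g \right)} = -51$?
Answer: $-1917960$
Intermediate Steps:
$N = -51$
$O{\left(z,R \right)} = -9$
$y{\left(F \right)} = -9$
$\left(N + y{\left(107 \right)}\right) \left(-1765 + 33731\right) = \left(-51 - 9\right) \left(-1765 + 33731\right) = \left(-60\right) 31966 = -1917960$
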